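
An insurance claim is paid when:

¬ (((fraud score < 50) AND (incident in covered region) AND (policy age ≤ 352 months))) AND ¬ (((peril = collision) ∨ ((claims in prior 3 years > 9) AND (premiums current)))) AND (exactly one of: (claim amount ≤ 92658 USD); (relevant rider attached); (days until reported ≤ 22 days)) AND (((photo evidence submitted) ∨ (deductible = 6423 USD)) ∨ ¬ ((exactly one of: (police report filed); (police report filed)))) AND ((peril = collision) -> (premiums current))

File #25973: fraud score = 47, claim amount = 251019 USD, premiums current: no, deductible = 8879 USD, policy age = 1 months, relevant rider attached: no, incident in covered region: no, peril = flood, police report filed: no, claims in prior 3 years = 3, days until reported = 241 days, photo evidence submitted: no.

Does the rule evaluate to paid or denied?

Atomic conditions:
  fraud score < 50: 47 < 50 is true
  incident in covered region: no → false
  policy age ≤ 352 months: 1 ≤ 352 is true
  peril = collision: flood == collision is false
  claims in prior 3 years > 9: 3 > 9 is false
  premiums current: no → false
  claim amount ≤ 92658 USD: 251019 ≤ 92658 is false
  relevant rider attached: no → false
  days until reported ≤ 22 days: 241 ≤ 22 is false
  photo evidence submitted: no → false
  deductible = 6423 USD: 8879 == 6423 is false
  police report filed: no → false
Combine:
[1.1] true AND false AND true = false
[1] NOT false = true
[2.1.2] false AND false = false
[2.1] false OR false = false
[2] NOT false = true
[3] exactly-one(false, false, false) = false
[4.1] false OR false = false
[4.2.1] exactly-one(false, false) = false
[4.2] NOT false = true
[4] false OR true = true
[5] false → false (antecedent false ⇒ implication holds) = true
[root] true AND true AND false AND true AND true = false
Overall: false → denied

Denied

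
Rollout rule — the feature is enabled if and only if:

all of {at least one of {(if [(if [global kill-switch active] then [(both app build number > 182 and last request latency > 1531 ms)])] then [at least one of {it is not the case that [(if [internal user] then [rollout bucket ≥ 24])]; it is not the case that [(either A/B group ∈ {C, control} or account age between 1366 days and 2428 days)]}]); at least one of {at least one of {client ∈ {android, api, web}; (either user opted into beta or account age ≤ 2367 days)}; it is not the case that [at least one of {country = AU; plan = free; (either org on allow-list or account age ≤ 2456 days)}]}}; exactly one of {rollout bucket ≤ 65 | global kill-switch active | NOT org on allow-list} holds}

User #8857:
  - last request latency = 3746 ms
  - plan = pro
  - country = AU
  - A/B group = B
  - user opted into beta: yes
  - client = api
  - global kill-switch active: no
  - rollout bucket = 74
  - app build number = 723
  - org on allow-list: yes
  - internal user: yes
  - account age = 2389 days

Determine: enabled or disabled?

Disabled

Atomic conditions:
  global kill-switch active: no → false
  app build number > 182: 723 > 182 is true
  last request latency > 1531 ms: 3746 > 1531 is true
  internal user: yes → true
  rollout bucket ≥ 24: 74 ≥ 24 is true
  A/B group ∈ {C, control}: B is not in the set → false
  account age between 1366 days and 2428 days: 2389 in [1366, 2428] is true
  client ∈ {android, api, web}: api is in the set → true
  user opted into beta: yes → true
  account age ≤ 2367 days: 2389 ≤ 2367 is false
  country = AU: AU == AU is true
  plan = free: pro == free is false
  org on allow-list: yes → true
  account age ≤ 2456 days: 2389 ≤ 2456 is true
  rollout bucket ≤ 65: 74 ≤ 65 is false
  NOT org on allow-list: yes → false
Combine:
[1.1.1.2] true AND true = true
[1.1.1] false → true (antecedent false ⇒ implication holds) = true
[1.1.2.1.1] true → true = true
[1.1.2.1] NOT true = false
[1.1.2.2.1] false OR true = true
[1.1.2.2] NOT true = false
[1.1.2] false OR false = false
[1.1] true → false = false
[1.2.1.2] true OR false = true
[1.2.1] true OR true = true
[1.2.2.1.3] true OR true = true
[1.2.2.1] true OR false OR true = true
[1.2.2] NOT true = false
[1.2] true OR false = true
[1] false OR true = true
[2] exactly-one(false, false, false) = false
[root] true AND false = false
Overall: false → disabled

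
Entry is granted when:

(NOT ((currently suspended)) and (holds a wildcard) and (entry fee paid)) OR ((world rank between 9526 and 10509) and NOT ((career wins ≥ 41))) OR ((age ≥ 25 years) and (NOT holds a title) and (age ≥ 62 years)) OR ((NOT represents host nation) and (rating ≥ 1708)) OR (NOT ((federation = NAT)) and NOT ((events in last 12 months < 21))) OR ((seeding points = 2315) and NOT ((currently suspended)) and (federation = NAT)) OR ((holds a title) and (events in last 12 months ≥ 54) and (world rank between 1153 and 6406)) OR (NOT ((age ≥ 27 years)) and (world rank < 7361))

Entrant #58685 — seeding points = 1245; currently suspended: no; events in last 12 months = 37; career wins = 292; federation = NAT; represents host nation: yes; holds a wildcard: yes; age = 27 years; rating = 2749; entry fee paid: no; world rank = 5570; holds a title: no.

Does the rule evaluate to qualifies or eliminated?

Atomic conditions:
  currently suspended: no → false
  holds a wildcard: yes → true
  entry fee paid: no → false
  world rank between 9526 and 10509: 5570 in [9526, 10509] is false
  career wins ≥ 41: 292 ≥ 41 is true
  age ≥ 25 years: 27 ≥ 25 is true
  NOT holds a title: no → true
  age ≥ 62 years: 27 ≥ 62 is false
  NOT represents host nation: yes → false
  rating ≥ 1708: 2749 ≥ 1708 is true
  federation = NAT: NAT == NAT is true
  events in last 12 months < 21: 37 < 21 is false
  seeding points = 2315: 1245 == 2315 is false
  holds a title: no → false
  events in last 12 months ≥ 54: 37 ≥ 54 is false
  world rank between 1153 and 6406: 5570 in [1153, 6406] is true
  age ≥ 27 years: 27 ≥ 27 is true
  world rank < 7361: 5570 < 7361 is true
Combine:
[1.1] NOT false = true
[1] true AND true AND false = false
[2.2] NOT true = false
[2] false AND false = false
[3] true AND true AND false = false
[4] false AND true = false
[5.1] NOT true = false
[5.2] NOT false = true
[5] false AND true = false
[6.2] NOT false = true
[6] false AND true AND true = false
[7] false AND false AND true = false
[8.1] NOT true = false
[8] false AND true = false
[root] false OR false OR false OR false OR false OR false OR false OR false = false
Overall: false → eliminated

Eliminated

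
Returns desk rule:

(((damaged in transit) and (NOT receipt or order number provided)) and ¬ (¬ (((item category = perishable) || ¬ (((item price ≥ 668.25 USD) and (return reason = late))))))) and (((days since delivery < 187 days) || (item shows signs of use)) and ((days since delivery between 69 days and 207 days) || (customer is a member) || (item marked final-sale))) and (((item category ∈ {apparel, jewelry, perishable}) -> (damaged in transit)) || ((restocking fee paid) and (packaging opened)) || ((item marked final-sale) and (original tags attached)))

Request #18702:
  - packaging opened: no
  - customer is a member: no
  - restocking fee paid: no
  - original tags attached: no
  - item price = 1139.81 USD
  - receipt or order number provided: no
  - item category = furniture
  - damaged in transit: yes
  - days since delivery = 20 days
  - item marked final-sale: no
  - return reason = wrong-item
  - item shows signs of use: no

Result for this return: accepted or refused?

Refused

Atomic conditions:
  damaged in transit: yes → true
  NOT receipt or order number provided: no → true
  item category = perishable: furniture == perishable is false
  item price ≥ 668.25 USD: 1139.81 ≥ 668.25 is true
  return reason = late: wrong-item == late is false
  days since delivery < 187 days: 20 < 187 is true
  item shows signs of use: no → false
  days since delivery between 69 days and 207 days: 20 in [69, 207] is false
  customer is a member: no → false
  item marked final-sale: no → false
  item category ∈ {apparel, jewelry, perishable}: furniture is not in the set → false
  restocking fee paid: no → false
  packaging opened: no → false
  original tags attached: no → false
Combine:
[1.1] true AND true = true
[1.2.1.1.2.1] true AND false = false
[1.2.1.1.2] NOT false = true
[1.2.1.1] false OR true = true
[1.2.1] NOT true = false
[1.2] NOT false = true
[1] true AND true = true
[2.1] true OR false = true
[2.2] false OR false OR false = false
[2] true AND false = false
[3.1] false → true (antecedent false ⇒ implication holds) = true
[3.2] false AND false = false
[3.3] false AND false = false
[3] true OR false OR false = true
[root] true AND false AND true = false
Overall: false → refused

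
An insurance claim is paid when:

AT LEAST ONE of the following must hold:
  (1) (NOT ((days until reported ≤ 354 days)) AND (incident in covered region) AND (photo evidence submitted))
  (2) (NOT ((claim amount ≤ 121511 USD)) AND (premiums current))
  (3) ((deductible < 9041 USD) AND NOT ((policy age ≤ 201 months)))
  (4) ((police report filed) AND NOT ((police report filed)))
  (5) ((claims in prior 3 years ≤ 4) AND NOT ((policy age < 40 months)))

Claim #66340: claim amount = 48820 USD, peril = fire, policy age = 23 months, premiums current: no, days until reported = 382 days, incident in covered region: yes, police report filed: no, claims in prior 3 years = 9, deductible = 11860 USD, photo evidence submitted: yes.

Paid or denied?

Atomic conditions:
  days until reported ≤ 354 days: 382 ≤ 354 is false
  incident in covered region: yes → true
  photo evidence submitted: yes → true
  claim amount ≤ 121511 USD: 48820 ≤ 121511 is true
  premiums current: no → false
  deductible < 9041 USD: 11860 < 9041 is false
  policy age ≤ 201 months: 23 ≤ 201 is true
  police report filed: no → false
  claims in prior 3 years ≤ 4: 9 ≤ 4 is false
  policy age < 40 months: 23 < 40 is true
Combine:
[1.1] NOT false = true
[1] true AND true AND true = true
[2.1] NOT true = false
[2] false AND false = false
[3.2] NOT true = false
[3] false AND false = false
[4.2] NOT false = true
[4] false AND true = false
[5.2] NOT true = false
[5] false AND false = false
[root] true OR false OR false OR false OR false = true
Overall: true → paid

Paid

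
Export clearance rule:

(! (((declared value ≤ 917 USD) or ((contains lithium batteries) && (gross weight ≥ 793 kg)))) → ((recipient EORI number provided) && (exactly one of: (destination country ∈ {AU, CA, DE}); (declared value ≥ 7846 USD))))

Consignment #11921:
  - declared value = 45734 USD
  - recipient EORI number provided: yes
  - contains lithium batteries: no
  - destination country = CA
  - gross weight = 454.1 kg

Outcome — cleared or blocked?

Atomic conditions:
  declared value ≤ 917 USD: 45734 ≤ 917 is false
  contains lithium batteries: no → false
  gross weight ≥ 793 kg: 454.1 ≥ 793 is false
  recipient EORI number provided: yes → true
  destination country ∈ {AU, CA, DE}: CA is in the set → true
  declared value ≥ 7846 USD: 45734 ≥ 7846 is true
Combine:
[1.1.2] false AND false = false
[1.1] false OR false = false
[1] NOT false = true
[2.2] exactly-one(true, true) = false
[2] true AND false = false
[root] true → false = false
Overall: false → blocked

Blocked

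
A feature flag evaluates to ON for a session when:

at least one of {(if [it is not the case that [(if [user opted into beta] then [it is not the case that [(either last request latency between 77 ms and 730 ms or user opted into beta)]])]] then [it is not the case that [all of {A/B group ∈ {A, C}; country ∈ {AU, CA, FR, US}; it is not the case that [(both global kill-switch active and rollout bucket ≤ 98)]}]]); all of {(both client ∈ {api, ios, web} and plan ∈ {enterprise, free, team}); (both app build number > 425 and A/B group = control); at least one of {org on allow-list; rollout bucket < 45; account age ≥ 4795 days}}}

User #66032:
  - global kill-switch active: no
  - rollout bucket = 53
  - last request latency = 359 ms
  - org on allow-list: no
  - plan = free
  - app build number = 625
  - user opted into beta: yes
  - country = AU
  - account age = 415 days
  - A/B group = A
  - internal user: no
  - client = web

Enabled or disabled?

Atomic conditions:
  user opted into beta: yes → true
  last request latency between 77 ms and 730 ms: 359 in [77, 730] is true
  A/B group ∈ {A, C}: A is in the set → true
  country ∈ {AU, CA, FR, US}: AU is in the set → true
  global kill-switch active: no → false
  rollout bucket ≤ 98: 53 ≤ 98 is true
  client ∈ {api, ios, web}: web is in the set → true
  plan ∈ {enterprise, free, team}: free is in the set → true
  app build number > 425: 625 > 425 is true
  A/B group = control: A == control is false
  org on allow-list: no → false
  rollout bucket < 45: 53 < 45 is false
  account age ≥ 4795 days: 415 ≥ 4795 is false
Combine:
[1.1.1.2.1] true OR true = true
[1.1.1.2] NOT true = false
[1.1.1] true → false = false
[1.1] NOT false = true
[1.2.1.3.1] false AND true = false
[1.2.1.3] NOT false = true
[1.2.1] true AND true AND true = true
[1.2] NOT true = false
[1] true → false = false
[2.1] true AND true = true
[2.2] true AND false = false
[2.3] false OR false OR false = false
[2] true AND false AND false = false
[root] false OR false = false
Overall: false → disabled

Disabled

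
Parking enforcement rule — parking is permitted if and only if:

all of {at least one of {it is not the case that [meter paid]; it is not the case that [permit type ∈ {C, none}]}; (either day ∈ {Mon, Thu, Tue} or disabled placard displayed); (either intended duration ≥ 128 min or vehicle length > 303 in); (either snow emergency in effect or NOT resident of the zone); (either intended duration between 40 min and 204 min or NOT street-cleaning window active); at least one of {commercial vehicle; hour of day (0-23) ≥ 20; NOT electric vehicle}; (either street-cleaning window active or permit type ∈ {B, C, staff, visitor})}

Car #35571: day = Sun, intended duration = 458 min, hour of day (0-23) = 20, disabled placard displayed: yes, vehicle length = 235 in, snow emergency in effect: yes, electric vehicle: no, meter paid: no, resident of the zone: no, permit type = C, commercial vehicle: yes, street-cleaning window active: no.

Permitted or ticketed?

Atomic conditions:
  meter paid: no → false
  permit type ∈ {C, none}: C is in the set → true
  day ∈ {Mon, Thu, Tue}: Sun is not in the set → false
  disabled placard displayed: yes → true
  intended duration ≥ 128 min: 458 ≥ 128 is true
  vehicle length > 303 in: 235 > 303 is false
  snow emergency in effect: yes → true
  NOT resident of the zone: no → true
  intended duration between 40 min and 204 min: 458 in [40, 204] is false
  NOT street-cleaning window active: no → true
  commercial vehicle: yes → true
  hour of day (0-23) ≥ 20: 20 ≥ 20 is true
  NOT electric vehicle: no → true
  street-cleaning window active: no → false
  permit type ∈ {B, C, staff, visitor}: C is in the set → true
Combine:
[1.1] NOT false = true
[1.2] NOT true = false
[1] true OR false = true
[2] false OR true = true
[3] true OR false = true
[4] true OR true = true
[5] false OR true = true
[6] true OR true OR true = true
[7] false OR true = true
[root] true AND true AND true AND true AND true AND true AND true = true
Overall: true → permitted

Permitted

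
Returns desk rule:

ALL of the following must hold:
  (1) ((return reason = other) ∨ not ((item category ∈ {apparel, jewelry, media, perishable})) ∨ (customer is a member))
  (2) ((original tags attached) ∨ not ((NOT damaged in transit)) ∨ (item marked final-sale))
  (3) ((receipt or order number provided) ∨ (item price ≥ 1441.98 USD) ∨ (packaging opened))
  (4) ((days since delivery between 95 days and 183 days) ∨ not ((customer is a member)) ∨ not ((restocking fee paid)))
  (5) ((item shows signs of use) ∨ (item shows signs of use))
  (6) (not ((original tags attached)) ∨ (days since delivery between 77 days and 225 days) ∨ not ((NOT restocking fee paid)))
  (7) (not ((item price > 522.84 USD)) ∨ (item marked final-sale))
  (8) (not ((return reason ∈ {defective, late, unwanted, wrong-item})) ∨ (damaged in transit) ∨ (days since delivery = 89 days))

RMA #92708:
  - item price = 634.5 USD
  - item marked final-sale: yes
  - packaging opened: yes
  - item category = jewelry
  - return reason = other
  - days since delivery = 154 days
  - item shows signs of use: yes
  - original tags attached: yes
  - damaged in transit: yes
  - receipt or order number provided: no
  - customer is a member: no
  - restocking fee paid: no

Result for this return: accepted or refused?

Atomic conditions:
  return reason = other: other == other is true
  item category ∈ {apparel, jewelry, media, perishable}: jewelry is in the set → true
  customer is a member: no → false
  original tags attached: yes → true
  NOT damaged in transit: yes → false
  item marked final-sale: yes → true
  receipt or order number provided: no → false
  item price ≥ 1441.98 USD: 634.5 ≥ 1441.98 is false
  packaging opened: yes → true
  days since delivery between 95 days and 183 days: 154 in [95, 183] is true
  restocking fee paid: no → false
  item shows signs of use: yes → true
  days since delivery between 77 days and 225 days: 154 in [77, 225] is true
  NOT restocking fee paid: no → true
  item price > 522.84 USD: 634.5 > 522.84 is true
  return reason ∈ {defective, late, unwanted, wrong-item}: other is not in the set → false
  damaged in transit: yes → true
  days since delivery = 89 days: 154 == 89 is false
Combine:
[1.2] NOT true = false
[1] true OR false OR false = true
[2.2] NOT false = true
[2] true OR true OR true = true
[3] false OR false OR true = true
[4.2] NOT false = true
[4.3] NOT false = true
[4] true OR true OR true = true
[5] true OR true = true
[6.1] NOT true = false
[6.3] NOT true = false
[6] false OR true OR false = true
[7.1] NOT true = false
[7] false OR true = true
[8.1] NOT false = true
[8] true OR true OR false = true
[root] true AND true AND true AND true AND true AND true AND true AND true = true
Overall: true → accepted

Accepted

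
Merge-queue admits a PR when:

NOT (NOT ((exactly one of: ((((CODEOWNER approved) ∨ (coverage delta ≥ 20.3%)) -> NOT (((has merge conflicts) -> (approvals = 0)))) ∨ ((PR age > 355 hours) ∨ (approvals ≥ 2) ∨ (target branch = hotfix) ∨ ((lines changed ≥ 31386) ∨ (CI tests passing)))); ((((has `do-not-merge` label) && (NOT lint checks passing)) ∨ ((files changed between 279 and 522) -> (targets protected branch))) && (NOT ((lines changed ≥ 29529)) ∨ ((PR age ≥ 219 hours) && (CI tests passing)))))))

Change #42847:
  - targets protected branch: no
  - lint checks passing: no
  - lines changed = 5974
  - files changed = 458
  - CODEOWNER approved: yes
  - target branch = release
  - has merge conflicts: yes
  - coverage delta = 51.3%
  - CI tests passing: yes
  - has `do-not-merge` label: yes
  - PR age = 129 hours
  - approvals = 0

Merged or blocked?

Blocked

Atomic conditions:
  CODEOWNER approved: yes → true
  coverage delta ≥ 20.3%: 51.3 ≥ 20.3 is true
  has merge conflicts: yes → true
  approvals = 0: 0 == 0 is true
  PR age > 355 hours: 129 > 355 is false
  approvals ≥ 2: 0 ≥ 2 is false
  target branch = hotfix: release == hotfix is false
  lines changed ≥ 31386: 5974 ≥ 31386 is false
  CI tests passing: yes → true
  has `do-not-merge` label: yes → true
  NOT lint checks passing: no → true
  files changed between 279 and 522: 458 in [279, 522] is true
  targets protected branch: no → false
  lines changed ≥ 29529: 5974 ≥ 29529 is false
  PR age ≥ 219 hours: 129 ≥ 219 is false
Combine:
[1.1.1.1.1] true OR true = true
[1.1.1.1.2.1] true → true = true
[1.1.1.1.2] NOT true = false
[1.1.1.1] true → false = false
[1.1.1.2.4] false OR true = true
[1.1.1.2] false OR false OR false OR true = true
[1.1.1] false OR true = true
[1.1.2.1.1] true AND true = true
[1.1.2.1.2] true → false = false
[1.1.2.1] true OR false = true
[1.1.2.2.1] NOT false = true
[1.1.2.2.2] false AND true = false
[1.1.2.2] true OR false = true
[1.1.2] true AND true = true
[1.1] exactly-one(true, true) = false
[1] NOT false = true
[root] NOT true = false
Overall: false → blocked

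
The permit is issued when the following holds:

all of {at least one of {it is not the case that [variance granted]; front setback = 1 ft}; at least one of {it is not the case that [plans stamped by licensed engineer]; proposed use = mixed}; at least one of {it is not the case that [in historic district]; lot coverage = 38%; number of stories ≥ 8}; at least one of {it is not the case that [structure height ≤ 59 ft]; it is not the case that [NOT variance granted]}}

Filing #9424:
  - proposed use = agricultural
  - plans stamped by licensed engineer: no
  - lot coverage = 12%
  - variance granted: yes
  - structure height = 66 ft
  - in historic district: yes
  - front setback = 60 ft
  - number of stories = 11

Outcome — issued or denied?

Atomic conditions:
  variance granted: yes → true
  front setback = 1 ft: 60 == 1 is false
  plans stamped by licensed engineer: no → false
  proposed use = mixed: agricultural == mixed is false
  in historic district: yes → true
  lot coverage = 38%: 12 == 38 is false
  number of stories ≥ 8: 11 ≥ 8 is true
  structure height ≤ 59 ft: 66 ≤ 59 is false
  NOT variance granted: yes → false
Combine:
[1.1] NOT true = false
[1] false OR false = false
[2.1] NOT false = true
[2] true OR false = true
[3.1] NOT true = false
[3] false OR false OR true = true
[4.1] NOT false = true
[4.2] NOT false = true
[4] true OR true = true
[root] false AND true AND true AND true = false
Overall: false → denied

Denied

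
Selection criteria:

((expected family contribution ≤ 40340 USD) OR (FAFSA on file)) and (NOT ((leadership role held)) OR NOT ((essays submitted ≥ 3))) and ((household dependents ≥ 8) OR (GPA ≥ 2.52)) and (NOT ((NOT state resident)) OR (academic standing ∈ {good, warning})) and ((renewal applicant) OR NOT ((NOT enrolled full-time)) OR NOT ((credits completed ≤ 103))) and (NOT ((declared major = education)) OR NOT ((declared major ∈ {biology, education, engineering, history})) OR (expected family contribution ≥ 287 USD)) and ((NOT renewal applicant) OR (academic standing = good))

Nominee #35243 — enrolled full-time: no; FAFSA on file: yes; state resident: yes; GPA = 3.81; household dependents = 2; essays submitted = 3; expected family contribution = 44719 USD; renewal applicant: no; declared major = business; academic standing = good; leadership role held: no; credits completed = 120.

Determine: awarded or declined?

Atomic conditions:
  expected family contribution ≤ 40340 USD: 44719 ≤ 40340 is false
  FAFSA on file: yes → true
  leadership role held: no → false
  essays submitted ≥ 3: 3 ≥ 3 is true
  household dependents ≥ 8: 2 ≥ 8 is false
  GPA ≥ 2.52: 3.81 ≥ 2.52 is true
  NOT state resident: yes → false
  academic standing ∈ {good, warning}: good is in the set → true
  renewal applicant: no → false
  NOT enrolled full-time: no → true
  credits completed ≤ 103: 120 ≤ 103 is false
  declared major = education: business == education is false
  declared major ∈ {biology, education, engineering, history}: business is not in the set → false
  expected family contribution ≥ 287 USD: 44719 ≥ 287 is true
  NOT renewal applicant: no → true
  academic standing = good: good == good is true
Combine:
[1] false OR true = true
[2.1] NOT false = true
[2.2] NOT true = false
[2] true OR false = true
[3] false OR true = true
[4.1] NOT false = true
[4] true OR true = true
[5.2] NOT true = false
[5.3] NOT false = true
[5] false OR false OR true = true
[6.1] NOT false = true
[6.2] NOT false = true
[6] true OR true OR true = true
[7] true OR true = true
[root] true AND true AND true AND true AND true AND true AND true = true
Overall: true → awarded

Awarded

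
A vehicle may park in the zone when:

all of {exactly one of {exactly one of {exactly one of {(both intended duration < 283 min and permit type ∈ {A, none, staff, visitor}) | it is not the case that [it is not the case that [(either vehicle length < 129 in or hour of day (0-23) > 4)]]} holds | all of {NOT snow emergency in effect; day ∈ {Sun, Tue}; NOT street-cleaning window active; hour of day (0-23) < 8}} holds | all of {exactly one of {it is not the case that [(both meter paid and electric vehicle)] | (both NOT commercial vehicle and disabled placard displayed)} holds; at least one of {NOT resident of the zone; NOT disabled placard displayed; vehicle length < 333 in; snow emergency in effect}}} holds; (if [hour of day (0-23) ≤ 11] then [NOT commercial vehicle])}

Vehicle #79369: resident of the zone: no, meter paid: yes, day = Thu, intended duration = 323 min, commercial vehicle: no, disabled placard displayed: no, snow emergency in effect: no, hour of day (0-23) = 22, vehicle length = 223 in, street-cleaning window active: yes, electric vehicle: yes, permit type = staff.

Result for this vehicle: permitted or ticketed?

Permitted

Atomic conditions:
  intended duration < 283 min: 323 < 283 is false
  permit type ∈ {A, none, staff, visitor}: staff is in the set → true
  vehicle length < 129 in: 223 < 129 is false
  hour of day (0-23) > 4: 22 > 4 is true
  NOT snow emergency in effect: no → true
  day ∈ {Sun, Tue}: Thu is not in the set → false
  NOT street-cleaning window active: yes → false
  hour of day (0-23) < 8: 22 < 8 is false
  meter paid: yes → true
  electric vehicle: yes → true
  NOT commercial vehicle: no → true
  disabled placard displayed: no → false
  NOT resident of the zone: no → true
  NOT disabled placard displayed: no → true
  vehicle length < 333 in: 223 < 333 is true
  snow emergency in effect: no → false
  hour of day (0-23) ≤ 11: 22 ≤ 11 is false
Combine:
[1.1.1.1] false AND true = false
[1.1.1.2.1.1] false OR true = true
[1.1.1.2.1] NOT true = false
[1.1.1.2] NOT false = true
[1.1.1] exactly-one(false, true) = true
[1.1.2] true AND false AND false AND false = false
[1.1] exactly-one(true, false) = true
[1.2.1.1.1] true AND true = true
[1.2.1.1] NOT true = false
[1.2.1.2] true AND false = false
[1.2.1] exactly-one(false, false) = false
[1.2.2] true OR true OR true OR false = true
[1.2] false AND true = false
[1] exactly-one(true, false) = true
[2] false → true (antecedent false ⇒ implication holds) = true
[root] true AND true = true
Overall: true → permitted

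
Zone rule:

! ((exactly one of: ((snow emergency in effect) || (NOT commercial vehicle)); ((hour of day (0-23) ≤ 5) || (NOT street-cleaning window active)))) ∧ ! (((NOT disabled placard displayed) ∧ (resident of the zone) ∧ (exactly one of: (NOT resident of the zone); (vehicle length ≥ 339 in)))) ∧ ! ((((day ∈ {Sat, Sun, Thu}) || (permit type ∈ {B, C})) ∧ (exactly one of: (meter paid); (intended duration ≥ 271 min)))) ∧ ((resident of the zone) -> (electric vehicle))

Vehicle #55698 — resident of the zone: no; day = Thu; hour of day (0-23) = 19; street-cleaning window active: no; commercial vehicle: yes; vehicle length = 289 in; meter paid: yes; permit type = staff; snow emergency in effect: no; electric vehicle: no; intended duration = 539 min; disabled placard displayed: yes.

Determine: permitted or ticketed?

Ticketed

Atomic conditions:
  snow emergency in effect: no → false
  NOT commercial vehicle: yes → false
  hour of day (0-23) ≤ 5: 19 ≤ 5 is false
  NOT street-cleaning window active: no → true
  NOT disabled placard displayed: yes → false
  resident of the zone: no → false
  NOT resident of the zone: no → true
  vehicle length ≥ 339 in: 289 ≥ 339 is false
  day ∈ {Sat, Sun, Thu}: Thu is in the set → true
  permit type ∈ {B, C}: staff is not in the set → false
  meter paid: yes → true
  intended duration ≥ 271 min: 539 ≥ 271 is true
  electric vehicle: no → false
Combine:
[1.1.1] false OR false = false
[1.1.2] false OR true = true
[1.1] exactly-one(false, true) = true
[1] NOT true = false
[2.1.3] exactly-one(true, false) = true
[2.1] false AND false AND true = false
[2] NOT false = true
[3.1.1] true OR false = true
[3.1.2] exactly-one(true, true) = false
[3.1] true AND false = false
[3] NOT false = true
[4] false → false (antecedent false ⇒ implication holds) = true
[root] false AND true AND true AND true = false
Overall: false → ticketed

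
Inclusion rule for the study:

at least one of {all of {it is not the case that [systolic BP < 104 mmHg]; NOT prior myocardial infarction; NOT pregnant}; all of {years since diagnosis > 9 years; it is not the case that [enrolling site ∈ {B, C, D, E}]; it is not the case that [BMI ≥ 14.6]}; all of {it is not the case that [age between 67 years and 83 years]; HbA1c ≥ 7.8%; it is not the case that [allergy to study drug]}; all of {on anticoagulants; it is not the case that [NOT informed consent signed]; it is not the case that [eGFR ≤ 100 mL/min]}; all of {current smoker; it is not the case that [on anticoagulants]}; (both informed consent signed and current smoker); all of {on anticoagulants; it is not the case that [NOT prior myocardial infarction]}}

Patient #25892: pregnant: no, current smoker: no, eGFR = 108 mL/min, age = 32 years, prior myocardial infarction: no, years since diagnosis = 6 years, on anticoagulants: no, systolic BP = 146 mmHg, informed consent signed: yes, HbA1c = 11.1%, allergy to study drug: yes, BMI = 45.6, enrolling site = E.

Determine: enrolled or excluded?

Atomic conditions:
  systolic BP < 104 mmHg: 146 < 104 is false
  NOT prior myocardial infarction: no → true
  NOT pregnant: no → true
  years since diagnosis > 9 years: 6 > 9 is false
  enrolling site ∈ {B, C, D, E}: E is in the set → true
  BMI ≥ 14.6: 45.6 ≥ 14.6 is true
  age between 67 years and 83 years: 32 in [67, 83] is false
  HbA1c ≥ 7.8%: 11.1 ≥ 7.8 is true
  allergy to study drug: yes → true
  on anticoagulants: no → false
  NOT informed consent signed: yes → false
  eGFR ≤ 100 mL/min: 108 ≤ 100 is false
  current smoker: no → false
  informed consent signed: yes → true
Combine:
[1.1] NOT false = true
[1] true AND true AND true = true
[2.2] NOT true = false
[2.3] NOT true = false
[2] false AND false AND false = false
[3.1] NOT false = true
[3.3] NOT true = false
[3] true AND true AND false = false
[4.2] NOT false = true
[4.3] NOT false = true
[4] false AND true AND true = false
[5.2] NOT false = true
[5] false AND true = false
[6] true AND false = false
[7.2] NOT true = false
[7] false AND false = false
[root] true OR false OR false OR false OR false OR false OR false = true
Overall: true → enrolled

Enrolled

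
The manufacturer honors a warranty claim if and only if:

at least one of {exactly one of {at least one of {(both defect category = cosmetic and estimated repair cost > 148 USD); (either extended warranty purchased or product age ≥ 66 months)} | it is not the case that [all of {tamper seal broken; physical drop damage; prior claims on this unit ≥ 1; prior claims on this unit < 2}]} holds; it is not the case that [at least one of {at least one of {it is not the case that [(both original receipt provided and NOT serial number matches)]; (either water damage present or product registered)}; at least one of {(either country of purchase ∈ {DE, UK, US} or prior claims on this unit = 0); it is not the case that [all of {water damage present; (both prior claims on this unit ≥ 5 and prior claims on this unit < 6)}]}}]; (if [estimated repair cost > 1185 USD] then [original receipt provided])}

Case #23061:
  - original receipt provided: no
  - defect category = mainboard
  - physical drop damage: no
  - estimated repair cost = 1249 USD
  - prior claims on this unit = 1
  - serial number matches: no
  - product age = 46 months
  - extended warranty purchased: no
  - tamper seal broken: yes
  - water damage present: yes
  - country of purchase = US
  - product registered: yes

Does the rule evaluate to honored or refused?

Honored

Atomic conditions:
  defect category = cosmetic: mainboard == cosmetic is false
  estimated repair cost > 148 USD: 1249 > 148 is true
  extended warranty purchased: no → false
  product age ≥ 66 months: 46 ≥ 66 is false
  tamper seal broken: yes → true
  physical drop damage: no → false
  prior claims on this unit ≥ 1: 1 ≥ 1 is true
  prior claims on this unit < 2: 1 < 2 is true
  original receipt provided: no → false
  NOT serial number matches: no → true
  water damage present: yes → true
  product registered: yes → true
  country of purchase ∈ {DE, UK, US}: US is in the set → true
  prior claims on this unit = 0: 1 == 0 is false
  prior claims on this unit ≥ 5: 1 ≥ 5 is false
  prior claims on this unit < 6: 1 < 6 is true
  estimated repair cost > 1185 USD: 1249 > 1185 is true
Combine:
[1.1.1] false AND true = false
[1.1.2] false OR false = false
[1.1] false OR false = false
[1.2.1] true AND false AND true AND true = false
[1.2] NOT false = true
[1] exactly-one(false, true) = true
[2.1.1.1.1] false AND true = false
[2.1.1.1] NOT false = true
[2.1.1.2] true OR true = true
[2.1.1] true OR true = true
[2.1.2.1] true OR false = true
[2.1.2.2.1.2] false AND true = false
[2.1.2.2.1] true AND false = false
[2.1.2.2] NOT false = true
[2.1.2] true OR true = true
[2.1] true OR true = true
[2] NOT true = false
[3] true → false = false
[root] true OR false OR false = true
Overall: true → honored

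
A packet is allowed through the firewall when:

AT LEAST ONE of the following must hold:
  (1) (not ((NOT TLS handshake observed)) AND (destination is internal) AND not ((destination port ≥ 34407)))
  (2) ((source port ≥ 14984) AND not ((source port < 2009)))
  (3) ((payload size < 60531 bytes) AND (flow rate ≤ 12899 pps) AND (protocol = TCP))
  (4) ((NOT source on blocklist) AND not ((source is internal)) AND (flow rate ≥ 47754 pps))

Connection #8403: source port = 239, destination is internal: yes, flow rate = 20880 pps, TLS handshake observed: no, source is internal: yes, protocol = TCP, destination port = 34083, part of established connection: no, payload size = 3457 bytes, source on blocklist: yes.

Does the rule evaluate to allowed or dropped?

Atomic conditions:
  NOT TLS handshake observed: no → true
  destination is internal: yes → true
  destination port ≥ 34407: 34083 ≥ 34407 is false
  source port ≥ 14984: 239 ≥ 14984 is false
  source port < 2009: 239 < 2009 is true
  payload size < 60531 bytes: 3457 < 60531 is true
  flow rate ≤ 12899 pps: 20880 ≤ 12899 is false
  protocol = TCP: TCP == TCP is true
  NOT source on blocklist: yes → false
  source is internal: yes → true
  flow rate ≥ 47754 pps: 20880 ≥ 47754 is false
Combine:
[1.1] NOT true = false
[1.3] NOT false = true
[1] false AND true AND true = false
[2.2] NOT true = false
[2] false AND false = false
[3] true AND false AND true = false
[4.2] NOT true = false
[4] false AND false AND false = false
[root] false OR false OR false OR false = false
Overall: false → dropped

Dropped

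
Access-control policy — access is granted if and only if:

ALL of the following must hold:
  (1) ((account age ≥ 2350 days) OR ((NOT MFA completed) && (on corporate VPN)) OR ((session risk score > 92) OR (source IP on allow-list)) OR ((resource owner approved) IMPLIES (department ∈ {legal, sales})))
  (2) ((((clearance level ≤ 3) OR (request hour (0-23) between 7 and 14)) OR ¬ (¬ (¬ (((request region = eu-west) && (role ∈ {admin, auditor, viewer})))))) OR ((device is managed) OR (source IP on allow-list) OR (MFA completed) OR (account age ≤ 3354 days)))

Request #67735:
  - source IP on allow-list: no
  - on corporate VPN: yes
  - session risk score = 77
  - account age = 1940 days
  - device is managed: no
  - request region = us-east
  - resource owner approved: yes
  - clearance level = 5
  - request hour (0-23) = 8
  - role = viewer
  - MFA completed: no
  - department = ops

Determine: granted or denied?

Atomic conditions:
  account age ≥ 2350 days: 1940 ≥ 2350 is false
  NOT MFA completed: no → true
  on corporate VPN: yes → true
  session risk score > 92: 77 > 92 is false
  source IP on allow-list: no → false
  resource owner approved: yes → true
  department ∈ {legal, sales}: ops is not in the set → false
  clearance level ≤ 3: 5 ≤ 3 is false
  request hour (0-23) between 7 and 14: 8 in [7, 14] is true
  request region = eu-west: us-east == eu-west is false
  role ∈ {admin, auditor, viewer}: viewer is in the set → true
  device is managed: no → false
  MFA completed: no → false
  account age ≤ 3354 days: 1940 ≤ 3354 is true
Combine:
[1.2] true AND true = true
[1.3] false OR false = false
[1.4] true → false = false
[1] false OR true OR false OR false = true
[2.1.1] false OR true = true
[2.1.2.1.1.1] false AND true = false
[2.1.2.1.1] NOT false = true
[2.1.2.1] NOT true = false
[2.1.2] NOT false = true
[2.1] true OR true = true
[2.2] false OR false OR false OR true = true
[2] true OR true = true
[root] true AND true = true
Overall: true → granted

Granted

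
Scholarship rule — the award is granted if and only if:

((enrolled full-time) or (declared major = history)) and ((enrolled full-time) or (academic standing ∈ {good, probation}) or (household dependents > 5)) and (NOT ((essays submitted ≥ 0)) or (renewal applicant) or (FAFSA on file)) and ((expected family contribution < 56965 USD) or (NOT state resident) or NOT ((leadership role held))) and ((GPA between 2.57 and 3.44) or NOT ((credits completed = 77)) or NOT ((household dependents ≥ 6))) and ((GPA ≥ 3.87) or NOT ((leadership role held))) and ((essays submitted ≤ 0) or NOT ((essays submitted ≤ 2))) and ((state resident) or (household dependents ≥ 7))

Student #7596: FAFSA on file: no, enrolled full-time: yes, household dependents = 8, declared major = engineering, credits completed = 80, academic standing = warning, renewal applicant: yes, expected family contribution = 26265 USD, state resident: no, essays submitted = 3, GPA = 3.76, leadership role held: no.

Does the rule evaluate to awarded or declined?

Awarded

Atomic conditions:
  enrolled full-time: yes → true
  declared major = history: engineering == history is false
  academic standing ∈ {good, probation}: warning is not in the set → false
  household dependents > 5: 8 > 5 is true
  essays submitted ≥ 0: 3 ≥ 0 is true
  renewal applicant: yes → true
  FAFSA on file: no → false
  expected family contribution < 56965 USD: 26265 < 56965 is true
  NOT state resident: no → true
  leadership role held: no → false
  GPA between 2.57 and 3.44: 3.76 in [2.57, 3.44] is false
  credits completed = 77: 80 == 77 is false
  household dependents ≥ 6: 8 ≥ 6 is true
  GPA ≥ 3.87: 3.76 ≥ 3.87 is false
  essays submitted ≤ 0: 3 ≤ 0 is false
  essays submitted ≤ 2: 3 ≤ 2 is false
  state resident: no → false
  household dependents ≥ 7: 8 ≥ 7 is true
Combine:
[1] true OR false = true
[2] true OR false OR true = true
[3.1] NOT true = false
[3] false OR true OR false = true
[4.3] NOT false = true
[4] true OR true OR true = true
[5.2] NOT false = true
[5.3] NOT true = false
[5] false OR true OR false = true
[6.2] NOT false = true
[6] false OR true = true
[7.2] NOT false = true
[7] false OR true = true
[8] false OR true = true
[root] true AND true AND true AND true AND true AND true AND true AND true = true
Overall: true → awarded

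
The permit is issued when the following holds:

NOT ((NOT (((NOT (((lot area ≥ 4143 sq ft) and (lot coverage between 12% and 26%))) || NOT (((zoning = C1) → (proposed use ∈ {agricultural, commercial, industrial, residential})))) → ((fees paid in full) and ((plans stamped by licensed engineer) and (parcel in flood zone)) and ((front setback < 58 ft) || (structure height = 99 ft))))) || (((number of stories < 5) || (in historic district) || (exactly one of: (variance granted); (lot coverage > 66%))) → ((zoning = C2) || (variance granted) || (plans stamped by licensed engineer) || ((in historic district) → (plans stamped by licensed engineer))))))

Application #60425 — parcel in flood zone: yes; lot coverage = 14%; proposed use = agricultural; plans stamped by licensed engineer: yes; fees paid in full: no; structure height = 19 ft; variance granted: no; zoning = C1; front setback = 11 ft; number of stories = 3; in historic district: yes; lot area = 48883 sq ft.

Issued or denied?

Denied

Atomic conditions:
  lot area ≥ 4143 sq ft: 48883 ≥ 4143 is true
  lot coverage between 12% and 26%: 14 in [12, 26] is true
  zoning = C1: C1 == C1 is true
  proposed use ∈ {agricultural, commercial, industrial, residential}: agricultural is in the set → true
  fees paid in full: no → false
  plans stamped by licensed engineer: yes → true
  parcel in flood zone: yes → true
  front setback < 58 ft: 11 < 58 is true
  structure height = 99 ft: 19 == 99 is false
  number of stories < 5: 3 < 5 is true
  in historic district: yes → true
  variance granted: no → false
  lot coverage > 66%: 14 > 66 is false
  zoning = C2: C1 == C2 is false
Combine:
[1.1.1.1.1.1] true AND true = true
[1.1.1.1.1] NOT true = false
[1.1.1.1.2.1] true → true = true
[1.1.1.1.2] NOT true = false
[1.1.1.1] false OR false = false
[1.1.1.2.2] true AND true = true
[1.1.1.2.3] true OR false = true
[1.1.1.2] false AND true AND true = false
[1.1.1] false → false (antecedent false ⇒ implication holds) = true
[1.1] NOT true = false
[1.2.1.3] exactly-one(false, false) = false
[1.2.1] true OR true OR false = true
[1.2.2.4] true → true = true
[1.2.2] false OR false OR true OR true = true
[1.2] true → true = true
[1] false OR true = true
[root] NOT true = false
Overall: false → denied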